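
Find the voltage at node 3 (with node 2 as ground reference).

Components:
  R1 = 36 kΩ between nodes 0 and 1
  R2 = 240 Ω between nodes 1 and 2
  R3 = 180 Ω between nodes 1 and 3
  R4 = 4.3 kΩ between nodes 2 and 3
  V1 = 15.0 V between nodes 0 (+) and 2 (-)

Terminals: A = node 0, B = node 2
Nodal analysis, taking node 2 as the 0 V reference.
Source V1 fixes V_0 = 15 V.
KCL at each unknown node (sum of currents leaving = 0; resistances in Ω):
  Node 1: (V_1 - 15)/36000 + (V_1 - 0)/240 + (V_1 - V_3)/180 = 0
  Node 3: (V_3 - V_1)/180 + (V_3 - 0)/4300 = 0
Collecting terms (coefficients in siemens):
  0.00975·V_1 - 0.005556·V_3 = 0.0004167
  0.005788·V_3 - 0.005556·V_1 = 0
Determinant D = (0.00975)(0.005788) - (-0.005556)(-0.005556) = 0.00002557
V_1 = [(0.0004167)(0.005788) - (-0.005556)(0)]/D = 0.09432 V
V_3 = [(0.00975)(0) - (0.0004167)(-0.005556)]/D = 0.09053 V
The requested potential is V_3 = 0.09053 V.

Final answer: V_3 = 0.09053 V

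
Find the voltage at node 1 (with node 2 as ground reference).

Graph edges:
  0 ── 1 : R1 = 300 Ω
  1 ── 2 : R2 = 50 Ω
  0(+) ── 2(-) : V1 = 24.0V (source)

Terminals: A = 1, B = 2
Nodal analysis, taking node 2 as the 0 V reference.
Source V1 fixes V_0 = 24 V.
KCL at each unknown node (sum of currents leaving = 0; resistances in Ω):
  Node 1: (V_1 - 24)/300 + (V_1 - 0)/50 = 0
Collecting terms: 0.02333 × V_1 = 0.08  =>  V_1 = 3.429 V
The requested potential is V_1 = 3.429 V.

Final answer: V_1 = 3.429 V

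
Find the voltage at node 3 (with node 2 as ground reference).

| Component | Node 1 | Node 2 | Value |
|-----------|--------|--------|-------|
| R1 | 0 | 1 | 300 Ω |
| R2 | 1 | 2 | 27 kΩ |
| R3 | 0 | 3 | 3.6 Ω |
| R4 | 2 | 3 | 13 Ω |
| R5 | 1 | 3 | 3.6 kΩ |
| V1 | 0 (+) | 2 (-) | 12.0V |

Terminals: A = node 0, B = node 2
Nodal analysis, taking node 2 as the 0 V reference.
Source V1 fixes V_0 = 12 V.
KCL at each unknown node (sum of currents leaving = 0; resistances in Ω):
  Node 1: (V_1 - 12)/300 + (V_1 - 0)/27000 + (V_1 - V_3)/3600 = 0
  Node 3: (V_3 - 12)/3.6 + (V_3 - 0)/13 + (V_3 - V_1)/3600 = 0
Collecting terms (coefficients in siemens):
  0.003648·V_1 - 0.0002778·V_3 = 0.04
  0.355·V_3 - 0.0002778·V_1 = 3.333
Determinant D = (0.003648)(0.355) - (-0.0002778)(-0.0002778) = 0.001295
V_1 = [(0.04)(0.355) - (-0.0002778)(3.333)]/D = 11.68 V
V_3 = [(0.003648)(3.333) - (0.04)(-0.0002778)]/D = 9.399 V
The requested potential is V_3 = 9.399 V.

Final answer: V_3 = 9.399 V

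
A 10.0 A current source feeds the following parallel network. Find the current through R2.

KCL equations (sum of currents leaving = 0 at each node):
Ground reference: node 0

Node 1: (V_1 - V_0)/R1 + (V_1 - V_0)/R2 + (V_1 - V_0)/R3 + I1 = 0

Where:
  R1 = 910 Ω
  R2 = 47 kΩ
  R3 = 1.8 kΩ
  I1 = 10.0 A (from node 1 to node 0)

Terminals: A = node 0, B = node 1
All resistors sit directly between nodes 0 and 1, so they are in parallel and share one voltage V; the full source current 10 A splits among them.
1/R_par = 1/910 + 1/47000 + 1/1800 = 0.001676 S  =>  R_par = 596.8 Ω
V = I × R_par = 10 × 596.8 = 5968 V
I_R2 = V/R2 = 5968/47000 = 0.127 A

Final answer: 0.127 A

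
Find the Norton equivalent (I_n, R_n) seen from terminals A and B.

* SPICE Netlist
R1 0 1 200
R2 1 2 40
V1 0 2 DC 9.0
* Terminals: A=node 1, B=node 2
Find the Thévenin equivalent first; then I_n = V_th/R_th and R_n = R_th.
Step 1 — V_th is the open-circuit voltage V_A - V_B (nothing connected across the terminals).
Nodal analysis, taking node 2 as the 0 V reference.
Source V1 fixes V_0 = 9 V.
KCL at each unknown node (sum of currents leaving = 0; resistances in Ω):
  Node 1: (V_1 - 9)/200 + (V_1 - 0)/40 = 0
Collecting terms: 0.03 × V_1 = 0.045  =>  V_1 = 1.5 V
V_th = V_1 - V_2 = 1.5 - 0 = 1.5 V
Step 2 — R_th: zero the source — replace V1 by a short circuit (node 2 merges into node 0) — and find the resistance seen between A (node 1) and B (node 0).
Reduce the network between node 1 (A) and node 0 (B) by series/parallel combination:
  Rp1 = R1 ‖ R2 (parallel, both between nodes 0 and 1) = 1/(1/200 + 1/40) = 33.33 Ω
R_th = 33.33 Ω
I_n = V_th/R_th = 1.5/33.33 = 0.045 A, and R_n = R_th = 33.33 Ω

Final answer: I_n = 0.045 A, R_n = 33.33 Ω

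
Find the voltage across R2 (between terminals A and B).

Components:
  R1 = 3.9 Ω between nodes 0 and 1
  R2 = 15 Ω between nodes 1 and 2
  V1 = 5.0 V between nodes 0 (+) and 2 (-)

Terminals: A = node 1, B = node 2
R1 and R2 are in series across V1 (node 0 → node 1 → node 2), and the output A–B is taken across R2, so this is a voltage divider.
Series current: I = V1/(R1 + R2) = 5/(3.9 + 15) = 5/18.9 = 0.2646 A
V_R2 = I × R2 = V1 × R2/(R1 + R2) = 5 × 15/18.9 = 3.968 V

Final answer: 3.968 V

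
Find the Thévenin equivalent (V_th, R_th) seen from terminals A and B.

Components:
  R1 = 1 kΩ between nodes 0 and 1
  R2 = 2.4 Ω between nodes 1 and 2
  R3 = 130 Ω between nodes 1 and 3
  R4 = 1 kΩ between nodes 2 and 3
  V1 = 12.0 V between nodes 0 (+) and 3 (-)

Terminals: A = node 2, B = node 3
Step 1 — V_th is the open-circuit voltage V_A - V_B (nothing connected across the terminals).
Nodal analysis, taking node 3 as the 0 V reference.
Source V1 fixes V_0 = 12 V.
KCL at each unknown node (sum of currents leaving = 0; resistances in Ω):
  Node 1: (V_1 - 12)/1000 + (V_1 - V_2)/2.4 + (V_1 - 0)/130 = 0
  Node 2: (V_2 - V_1)/2.4 + (V_2 - 0)/1000 = 0
Collecting terms (coefficients in siemens):
  0.4254·V_1 - 0.4167·V_2 = 0.012
  0.4177·V_2 - 0.4167·V_1 = 0
Determinant D = (0.4254)(0.4177) - (-0.4167)(-0.4167) = 0.004047
V_1 = [(0.012)(0.4177) - (-0.4167)(0)]/D = 1.238 V
V_2 = [(0.4254)(0) - (0.012)(-0.4167)]/D = 1.235 V
V_th = V_2 - V_3 = 1.235 - 0 = 1.235 V
Step 2 — R_th: zero the source — replace V1 by a short circuit (node 3 merges into node 0) — and find the resistance seen between A (node 2) and B (node 0).
Reduce the network between node 2 (A) and node 0 (B) by series/parallel combination:
  Rp1 = R1 ‖ R3 (parallel, both between nodes 0 and 1) = 1/(1/1000 + 1/130) = 115 Ω
  Rs1 = R2 + Rp1 (series, joined only at node 1) = 2.4 + 115 = 117.4 Ω
  Rp2 = R4 ‖ Rs1 (parallel, both between nodes 0 and 2) = 1/(1/1000 + 1/117.4) = 105.1 Ω
R_th = 105.1 Ω

Final answer: V_th = 1.235 V, R_th = 105.1 Ω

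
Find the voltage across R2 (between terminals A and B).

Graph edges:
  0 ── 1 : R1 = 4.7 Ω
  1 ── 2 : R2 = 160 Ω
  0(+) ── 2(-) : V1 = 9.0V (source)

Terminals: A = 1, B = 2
R1 and R2 are in series across V1 (node 0 → node 1 → node 2), and the output A–B is taken across R2, so this is a voltage divider.
Series current: I = V1/(R1 + R2) = 9/(4.7 + 160) = 9/164.7 = 0.05464 A
V_R2 = I × R2 = V1 × R2/(R1 + R2) = 9 × 160/164.7 = 8.743 V

Final answer: 8.743 V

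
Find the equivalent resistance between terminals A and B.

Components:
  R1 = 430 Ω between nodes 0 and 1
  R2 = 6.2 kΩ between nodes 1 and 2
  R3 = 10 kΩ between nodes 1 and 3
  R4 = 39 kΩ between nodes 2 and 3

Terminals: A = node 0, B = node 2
Reduce the network between node 0 (A) and node 2 (B) by series/parallel combination:
  Rs1 = R3 + R4 (series, joined only at node 3) = 10000 + 39000 = 49000 Ω
  Rp1 = R2 ‖ Rs1 (parallel, both between nodes 1 and 2) = 1/(1/6200 + 1/49000) = 5504 Ω
  Rs2 = R1 + Rp1 (series, joined only at node 1) = 430 + 5504 = 5934 Ω
R_eq = 5.934 kΩ

Final answer: 5.934 kΩ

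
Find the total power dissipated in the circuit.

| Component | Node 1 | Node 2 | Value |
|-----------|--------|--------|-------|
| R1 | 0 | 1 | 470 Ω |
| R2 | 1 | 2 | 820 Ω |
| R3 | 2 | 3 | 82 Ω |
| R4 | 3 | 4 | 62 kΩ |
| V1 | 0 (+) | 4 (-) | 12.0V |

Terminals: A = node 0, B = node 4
Nodal analysis, taking node 4 as the 0 V reference.
Source V1 fixes V_0 = 12 V.
KCL at each unknown node (sum of currents leaving = 0; resistances in Ω):
  Node 1: (V_1 - 12)/470 + (V_1 - V_2)/820 = 0
  Node 2: (V_2 - V_1)/820 + (V_2 - V_3)/82 = 0
  Node 3: (V_3 - V_2)/82 + (V_3 - 0)/62000 = 0
Collecting terms (coefficients in siemens):
  0.003347·V_1 - 0.00122·V_2 = 0.02553
  0.01341·V_2 - 0.00122·V_1 - 0.0122·V_3 = 0
  0.01221·V_3 - 0.0122·V_2 = 0
Solving these 3 simultaneous equations (Gaussian elimination) gives:
  V_1 = 11.91 V, V_2 = 11.76 V, V_3 = 11.74 V
Power in each resistor, P = (ΔV)²/R:
  P_R1 = (12 - 11.91)²/470 = 0.00001685 W
  P_R2 = (11.91 - 11.76)²/820 = 0.0000294 W
  P_R3 = (11.76 - 11.74)²/82 = 0.00000294 W
  P_R4 = (11.74 - 0)²/62000 = 0.002223 W
P_total = P_R1 + P_R2 + P_R3 + P_R4 = 0.002272 W

Final answer: 0.002272 W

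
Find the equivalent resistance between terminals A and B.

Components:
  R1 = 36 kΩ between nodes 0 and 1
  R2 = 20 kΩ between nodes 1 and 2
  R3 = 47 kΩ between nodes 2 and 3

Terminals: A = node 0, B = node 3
Reduce the network between node 0 (A) and node 3 (B) by series/parallel combination:
  Rs1 = R1 + R2 (series, joined only at node 1) = 36000 + 20000 = 56000 Ω
  Rs2 = R3 + Rs1 (series, joined only at node 2) = 47000 + 56000 = 103000 Ω
R_eq = 103 kΩ

Final answer: 103 kΩ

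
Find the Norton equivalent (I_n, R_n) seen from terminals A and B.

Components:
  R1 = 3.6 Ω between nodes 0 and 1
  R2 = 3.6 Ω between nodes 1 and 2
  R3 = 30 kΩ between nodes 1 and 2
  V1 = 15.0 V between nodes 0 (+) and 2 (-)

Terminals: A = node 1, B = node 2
Find the Thévenin equivalent first; then I_n = V_th/R_th and R_n = R_th.
Step 1 — V_th is the open-circuit voltage V_A - V_B (nothing connected across the terminals).
Nodal analysis, taking node 2 as the 0 V reference.
Source V1 fixes V_0 = 15 V.
KCL at each unknown node (sum of currents leaving = 0; resistances in Ω):
  Node 1: (V_1 - 15)/3.6 + (V_1 - 0)/3.6 + (V_1 - 0)/30000 = 0
Collecting terms: 0.5556 × V_1 = 4.167  =>  V_1 = 7.5 V
V_th = V_1 - V_2 = 7.5 - 0 = 7.5 V
Step 2 — R_th: zero the source — replace V1 by a short circuit (node 2 merges into node 0) — and find the resistance seen between A (node 1) and B (node 0).
Reduce the network between node 1 (A) and node 0 (B) by series/parallel combination:
  Rp1 = R1 ‖ R2 ‖ R3 (parallel, all between nodes 0 and 1) = 1/(1/3.6 + 1/3.6 + 1/30000) = 1.8 Ω
R_th = 1.8 Ω
I_n = V_th/R_th = 7.5/1.8 = 4.167 A, and R_n = R_th = 1.8 Ω

Final answer: I_n = 4.167 A, R_n = 1.8 Ω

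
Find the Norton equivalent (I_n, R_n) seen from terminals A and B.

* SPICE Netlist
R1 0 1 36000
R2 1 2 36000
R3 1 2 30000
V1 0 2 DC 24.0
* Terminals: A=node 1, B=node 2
Find the Thévenin equivalent first; then I_n = V_th/R_th and R_n = R_th.
Step 1 — V_th is the open-circuit voltage V_A - V_B (nothing connected across the terminals).
Nodal analysis, taking node 2 as the 0 V reference.
Source V1 fixes V_0 = 24 V.
KCL at each unknown node (sum of currents leaving = 0; resistances in Ω):
  Node 1: (V_1 - 24)/36000 + (V_1 - 0)/36000 + (V_1 - 0)/30000 = 0
Collecting terms: 0.00008889 × V_1 = 0.0006667  =>  V_1 = 7.5 V
V_th = V_1 - V_2 = 7.5 - 0 = 7.5 V
Step 2 — R_th: zero the source — replace V1 by a short circuit (node 2 merges into node 0) — and find the resistance seen between A (node 1) and B (node 0).
Reduce the network between node 1 (A) and node 0 (B) by series/parallel combination:
  Rp1 = R1 ‖ R2 ‖ R3 (parallel, all between nodes 0 and 1) = 1/(1/36000 + 1/36000 + 1/30000) = 11250 Ω
R_th = 11.25 kΩ
I_n = V_th/R_th = 7.5/11250 = 0.0006667 A, and R_n = R_th = 11.25 kΩ

Final answer: I_n = 0.0006667 A, R_n = 11.25 kΩ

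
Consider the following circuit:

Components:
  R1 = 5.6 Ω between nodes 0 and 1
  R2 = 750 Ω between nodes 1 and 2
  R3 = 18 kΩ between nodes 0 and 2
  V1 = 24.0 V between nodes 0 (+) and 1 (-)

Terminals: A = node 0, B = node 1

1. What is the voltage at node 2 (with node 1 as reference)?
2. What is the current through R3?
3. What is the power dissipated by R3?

Nodal analysis, taking node 1 as the 0 V reference.
Source V1 fixes V_0 = 24 V.
KCL at each unknown node (sum of currents leaving = 0; resistances in Ω):
  Node 2: (V_2 - 0)/750 + (V_2 - 24)/18000 = 0
Collecting terms: 0.001389 × V_2 = 0.001333  =>  V_2 = 0.96 V
Part 1:
  Read off the nodal solution: V_2 = 0.96 V
Part 2:
  I_R3 = (V_0 - V_2)/R3 = (24 - 0.96)/18000 = 0.00128 A
  Magnitude: I_R3 = 0.00128 A
Part 3:
  I_R3 = (V_0 - V_2)/R3 = (24 - 0.96)/18000 = 0.00128 A
  P_R3 = I_R3² × R3 = (0.00128)² × 18000 = 0.02949 W

Final answers:
1. V_2 = 0.96 V
2. I_R3 = 0.00128 A
3. P_R3 = 0.02949 W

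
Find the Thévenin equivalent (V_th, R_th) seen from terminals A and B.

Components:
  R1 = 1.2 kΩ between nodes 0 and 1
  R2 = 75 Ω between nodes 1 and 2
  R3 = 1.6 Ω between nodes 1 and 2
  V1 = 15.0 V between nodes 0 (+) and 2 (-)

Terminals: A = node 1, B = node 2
Step 1 — V_th is the open-circuit voltage V_A - V_B (nothing connected across the terminals).
Nodal analysis, taking node 2 as the 0 V reference.
Source V1 fixes V_0 = 15 V.
KCL at each unknown node (sum of currents leaving = 0; resistances in Ω):
  Node 1: (V_1 - 15)/1200 + (V_1 - 0)/75 + (V_1 - 0)/1.6 = 0
Collecting terms: 0.6392 × V_1 = 0.0125  =>  V_1 = 0.01956 V
V_th = V_1 - V_2 = 0.01956 - 0 = 0.01956 V
Step 2 — R_th: zero the source — replace V1 by a short circuit (node 2 merges into node 0) — and find the resistance seen between A (node 1) and B (node 0).
Reduce the network between node 1 (A) and node 0 (B) by series/parallel combination:
  Rp1 = R1 ‖ R2 ‖ R3 (parallel, all between nodes 0 and 1) = 1/(1/1200 + 1/75 + 1/1.6) = 1.565 Ω
R_th = 1.565 Ω

Final answer: V_th = 0.01956 V, R_th = 1.565 Ω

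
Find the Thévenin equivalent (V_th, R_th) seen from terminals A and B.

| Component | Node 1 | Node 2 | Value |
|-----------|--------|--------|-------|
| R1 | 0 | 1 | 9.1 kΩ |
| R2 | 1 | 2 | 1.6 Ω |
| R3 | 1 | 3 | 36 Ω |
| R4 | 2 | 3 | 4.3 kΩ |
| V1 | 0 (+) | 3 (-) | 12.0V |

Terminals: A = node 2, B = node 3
Step 1 — V_th is the open-circuit voltage V_A - V_B (nothing connected across the terminals).
Nodal analysis, taking node 3 as the 0 V reference.
Source V1 fixes V_0 = 12 V.
KCL at each unknown node (sum of currents leaving = 0; resistances in Ω):
  Node 1: (V_1 - 12)/9100 + (V_1 - V_2)/1.6 + (V_1 - 0)/36 = 0
  Node 2: (V_2 - V_1)/1.6 + (V_2 - 0)/4300 = 0
Collecting terms (coefficients in siemens):
  0.6529·V_1 - 0.625·V_2 = 0.001319
  0.6252·V_2 - 0.625·V_1 = 0
Determinant D = (0.6529)(0.6252) - (-0.625)(-0.625) = 0.01758
V_1 = [(0.001319)(0.6252) - (-0.625)(0)]/D = 0.04689 V
V_2 = [(0.6529)(0) - (0.001319)(-0.625)]/D = 0.04688 V
V_th = V_2 - V_3 = 0.04688 - 0 = 0.04688 V
Step 2 — R_th: zero the source — replace V1 by a short circuit (node 3 merges into node 0) — and find the resistance seen between A (node 2) and B (node 0).
Reduce the network between node 2 (A) and node 0 (B) by series/parallel combination:
  Rp1 = R1 ‖ R3 (parallel, both between nodes 0 and 1) = 1/(1/9100 + 1/36) = 35.86 Ω
  Rs1 = R2 + Rp1 (series, joined only at node 1) = 1.6 + 35.86 = 37.46 Ω
  Rp2 = R4 ‖ Rs1 (parallel, both between nodes 0 and 2) = 1/(1/4300 + 1/37.46) = 37.13 Ω
R_th = 37.13 Ω

Final answer: V_th = 0.04688 V, R_th = 37.13 Ω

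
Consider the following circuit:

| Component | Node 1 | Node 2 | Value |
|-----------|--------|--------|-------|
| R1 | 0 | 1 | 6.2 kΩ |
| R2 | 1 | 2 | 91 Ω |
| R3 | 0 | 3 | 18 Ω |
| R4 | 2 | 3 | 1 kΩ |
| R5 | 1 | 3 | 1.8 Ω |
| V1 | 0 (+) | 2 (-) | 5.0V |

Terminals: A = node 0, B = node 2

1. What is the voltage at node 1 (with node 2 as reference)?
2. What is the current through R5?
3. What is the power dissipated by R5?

Nodal analysis, taking node 2 as the 0 V reference.
Source V1 fixes V_0 = 5 V.
KCL at each unknown node (sum of currents leaving = 0; resistances in Ω):
  Node 1: (V_1 - 5)/6200 + (V_1 - 0)/91 + (V_1 - V_3)/1.8 = 0
  Node 3: (V_3 - 5)/18 + (V_3 - 0)/1000 + (V_3 - V_1)/1.8 = 0
Collecting terms (coefficients in siemens):
  0.5667·V_1 - 0.5556·V_3 = 0.0008065
  0.6121·V_3 - 0.5556·V_1 = 0.2778
Determinant D = (0.5667)(0.6121) - (-0.5556)(-0.5556) = 0.03824
V_1 = [(0.0008065)(0.6121) - (-0.5556)(0.2778)]/D = 4.048 V
V_3 = [(0.5667)(0.2778) - (0.0008065)(-0.5556)]/D = 4.128 V
Part 1:
  Read off the nodal solution: V_1 = 4.048 V
Part 2:
  I_R5 = (V_1 - V_3)/R5 = (4.048 - 4.128)/1.8 = -0.04433 A
  Magnitude: I_R5 = 0.04433 A
Part 3:
  I_R5 = (V_1 - V_3)/R5 = (4.048 - 4.128)/1.8 = -0.04433 A
  P_R5 = I_R5² × R5 = (-0.04433)² × 1.8 = 0.003537 W

Final answers:
1. V_1 = 4.048 V
2. I_R5 = 0.04433 A
3. P_R5 = 0.003537 W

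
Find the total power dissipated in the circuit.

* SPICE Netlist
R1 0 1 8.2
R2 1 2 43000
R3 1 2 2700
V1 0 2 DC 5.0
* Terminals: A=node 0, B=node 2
Nodal analysis, taking node 2 as the 0 V reference.
Source V1 fixes V_0 = 5 V.
KCL at each unknown node (sum of currents leaving = 0; resistances in Ω):
  Node 1: (V_1 - 5)/8.2 + (V_1 - 0)/43000 + (V_1 - 0)/2700 = 0
Collecting terms: 0.1223 × V_1 = 0.6098  =>  V_1 = 4.984 V
Power in each resistor, P = (ΔV)²/R:
  P_R1 = (5 - 4.984)²/8.2 = 0.00003156 W
  P_R2 = (4.984 - 0)²/43000 = 0.0005777 W
  P_R3 = (4.984 - 0)²/2700 = 0.0092 W
P_total = P_R1 + P_R2 + P_R3 = 0.009809 W

Final answer: 0.009809 W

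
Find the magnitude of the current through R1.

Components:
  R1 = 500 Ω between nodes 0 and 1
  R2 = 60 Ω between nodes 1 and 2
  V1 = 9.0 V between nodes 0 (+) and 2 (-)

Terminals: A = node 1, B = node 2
Nodal analysis, taking node 2 as the 0 V reference.
Source V1 fixes V_0 = 9 V.
KCL at each unknown node (sum of currents leaving = 0; resistances in Ω):
  Node 1: (V_1 - 9)/500 + (V_1 - 0)/60 = 0
Collecting terms: 0.01867 × V_1 = 0.018  =>  V_1 = 0.9643 V
I_R1 = (V_0 - V_1)/R1 = (9 - 0.9643)/500 = 0.01607 A
|I_R1| = 0.01607 A

Final answer: |I_R1| = 0.01607 A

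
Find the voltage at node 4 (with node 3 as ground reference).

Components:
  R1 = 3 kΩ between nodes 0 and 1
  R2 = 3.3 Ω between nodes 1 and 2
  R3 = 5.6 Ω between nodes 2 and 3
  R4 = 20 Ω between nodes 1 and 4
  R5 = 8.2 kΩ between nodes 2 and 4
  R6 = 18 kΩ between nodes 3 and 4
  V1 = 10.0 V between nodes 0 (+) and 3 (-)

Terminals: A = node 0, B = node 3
Nodal analysis, taking node 3 as the 0 V reference.
Source V1 fixes V_0 = 10 V.
KCL at each unknown node (sum of currents leaving = 0; resistances in Ω):
  Node 1: (V_1 - 10)/3000 + (V_1 - V_2)/3.3 + (V_1 - V_4)/20 = 0
  Node 2: (V_2 - V_1)/3.3 + (V_2 - 0)/5.6 + (V_2 - V_4)/8200 = 0
  Node 4: (V_4 - V_1)/20 + (V_4 - V_2)/8200 + (V_4 - 0)/18000 = 0
Collecting terms (coefficients in siemens):
  0.3534·V_1 - 0.303·V_2 - 0.05·V_4 = 0.003333
  0.4817·V_2 - 0.303·V_1 - 0.000122·V_4 = 0
  0.05018·V_4 - 0.05·V_1 - 0.000122·V_2 = 0
Solving these 3 simultaneous equations (Gaussian elimination) gives:
  V_1 = 0.02956 V, V_2 = 0.0186 V, V_4 = 0.0295 V
The requested potential is V_4 = 0.0295 V.

Final answer: V_4 = 0.0295 V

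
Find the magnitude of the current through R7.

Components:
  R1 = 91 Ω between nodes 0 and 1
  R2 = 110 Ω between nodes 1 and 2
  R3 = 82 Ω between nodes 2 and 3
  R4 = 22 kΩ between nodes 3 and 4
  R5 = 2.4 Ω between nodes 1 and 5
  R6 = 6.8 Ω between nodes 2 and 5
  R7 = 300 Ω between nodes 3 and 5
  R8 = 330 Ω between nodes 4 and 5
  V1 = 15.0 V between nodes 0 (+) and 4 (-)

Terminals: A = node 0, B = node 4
Nodal analysis, taking node 4 as the 0 V reference.
Source V1 fixes V_0 = 15 V.
KCL at each unknown node (sum of currents leaving = 0; resistances in Ω):
  Node 1: (V_1 - 15)/91 + (V_1 - V_2)/110 + (V_1 - V_5)/2.4 = 0
  Node 2: (V_2 - V_1)/110 + (V_2 - V_3)/82 + (V_2 - V_5)/6.8 = 0
  Node 3: (V_3 - V_2)/82 + (V_3 - 0)/22000 + (V_3 - V_5)/300 = 0
  Node 5: (V_5 - V_1)/2.4 + (V_5 - V_2)/6.8 + (V_5 - V_3)/300 + (V_5 - 0)/330 = 0
Collecting terms (coefficients in siemens):
  0.4367·V_1 - 0.009091·V_2 - 0.4167·V_5 = 0.1648
  0.1683·V_2 - 0.009091·V_1 - 0.0122·V_3 - 0.1471·V_5 = 0
  0.01557·V_3 - 0.0122·V_2 - 0.003333·V_5 = 0
  0.5701·V_5 - 0.4167·V_1 - 0.1471·V_2 - 0.003333·V_3 = 0
Solving these 4 simultaneous equations (Gaussian elimination) gives:
  V_1 = 11.74 V, V_2 = 11.66 V, V_3 = 11.62 V, V_5 = 11.65 V
I_R7 = (V_3 - V_5)/R7 = (11.62 - 11.65)/300 = -0.0001076 A
|I_R7| = 0.0001076 A

Final answer: |I_R7| = 0.0001076 A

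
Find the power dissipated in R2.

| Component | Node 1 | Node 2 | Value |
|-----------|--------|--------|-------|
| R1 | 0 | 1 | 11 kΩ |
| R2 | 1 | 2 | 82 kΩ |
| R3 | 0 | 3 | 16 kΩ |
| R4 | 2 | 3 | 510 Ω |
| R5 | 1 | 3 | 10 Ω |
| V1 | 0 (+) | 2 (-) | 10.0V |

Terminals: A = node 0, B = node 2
Nodal analysis, taking node 2 as the 0 V reference.
Source V1 fixes V_0 = 10 V.
KCL at each unknown node (sum of currents leaving = 0; resistances in Ω):
  Node 1: (V_1 - 10)/11000 + (V_1 - 0)/82000 + (V_1 - V_3)/10 = 0
  Node 3: (V_3 - 10)/16000 + (V_3 - 0)/510 + (V_3 - V_1)/10 = 0
Collecting terms (coefficients in siemens):
  0.1001·V_1 - 0.1·V_3 = 0.0009091
  0.102·V_3 - 0.1·V_1 = 0.000625
Determinant D = (0.1001)(0.102) - (-0.1)(-0.1) = 0.0002128
V_1 = [(0.0009091)(0.102) - (-0.1)(0.000625)]/D = 0.7294 V
V_3 = [(0.1001)(0.000625) - (0.0009091)(-0.1)]/D = 0.721 V
I_R2 = (V_1 - V_2)/R2 = (0.7294 - 0)/82000 = 0.000008895 A
P_R2 = I_R2² × R2 = (0.000008895)² × 82000 = 0.000006488 W

Final answer: 6.488e-06 W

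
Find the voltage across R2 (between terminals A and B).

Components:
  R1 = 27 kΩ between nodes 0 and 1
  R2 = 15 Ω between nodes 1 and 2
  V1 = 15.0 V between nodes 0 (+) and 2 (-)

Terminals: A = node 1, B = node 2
R1 and R2 are in series across V1 (node 0 → node 1 → node 2), and the output A–B is taken across R2, so this is a voltage divider.
Series current: I = V1/(R1 + R2) = 15/(27000 + 15) = 15/27020 = 0.0005552 A
V_R2 = I × R2 = V1 × R2/(R1 + R2) = 15 × 15/27020 = 0.008329 V

Final answer: 0.008329 V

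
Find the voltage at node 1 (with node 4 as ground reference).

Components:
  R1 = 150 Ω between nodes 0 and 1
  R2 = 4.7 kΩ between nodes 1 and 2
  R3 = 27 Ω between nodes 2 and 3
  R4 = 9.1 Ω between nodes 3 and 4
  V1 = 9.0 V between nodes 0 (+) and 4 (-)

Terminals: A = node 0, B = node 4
Nodal analysis, taking node 4 as the 0 V reference.
Source V1 fixes V_0 = 9 V.
KCL at each unknown node (sum of currents leaving = 0; resistances in Ω):
  Node 1: (V_1 - 9)/150 + (V_1 - V_2)/4700 = 0
  Node 2: (V_2 - V_1)/4700 + (V_2 - V_3)/27 = 0
  Node 3: (V_3 - V_2)/27 + (V_3 - 0)/9.1 = 0
Collecting terms (coefficients in siemens):
  0.006879·V_1 - 0.0002128·V_2 = 0.06
  0.03725·V_2 - 0.0002128·V_1 - 0.03704·V_3 = 0
  0.1469·V_3 - 0.03704·V_2 = 0
Solving these 3 simultaneous equations (Gaussian elimination) gives:
  V_1 = 8.724 V, V_2 = 0.06649 V, V_3 = 0.01676 V
The requested potential is V_1 = 8.724 V.

Final answer: V_1 = 8.724 V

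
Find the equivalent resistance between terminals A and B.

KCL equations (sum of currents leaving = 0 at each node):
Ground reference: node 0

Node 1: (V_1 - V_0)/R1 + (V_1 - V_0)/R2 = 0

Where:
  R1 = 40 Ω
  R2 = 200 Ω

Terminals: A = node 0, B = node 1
Reduce the network between node 0 (A) and node 1 (B) by series/parallel combination:
  Rp1 = R1 ‖ R2 (parallel, both between nodes 0 and 1) = 1/(1/40 + 1/200) = 33.33 Ω
R_eq = 33.33 Ω

Final answer: 33.33 Ω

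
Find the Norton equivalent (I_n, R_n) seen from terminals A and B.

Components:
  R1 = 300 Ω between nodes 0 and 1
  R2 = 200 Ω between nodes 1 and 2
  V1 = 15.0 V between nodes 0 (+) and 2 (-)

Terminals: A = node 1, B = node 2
Find the Thévenin equivalent first; then I_n = V_th/R_th and R_n = R_th.
Step 1 — V_th is the open-circuit voltage V_A - V_B (nothing connected across the terminals).
Nodal analysis, taking node 2 as the 0 V reference.
Source V1 fixes V_0 = 15 V.
KCL at each unknown node (sum of currents leaving = 0; resistances in Ω):
  Node 1: (V_1 - 15)/300 + (V_1 - 0)/200 = 0
Collecting terms: 0.008333 × V_1 = 0.05  =>  V_1 = 6 V
V_th = V_1 - V_2 = 6 - 0 = 6 V
Step 2 — R_th: zero the source — replace V1 by a short circuit (node 2 merges into node 0) — and find the resistance seen between A (node 1) and B (node 0).
Reduce the network between node 1 (A) and node 0 (B) by series/parallel combination:
  Rp1 = R1 ‖ R2 (parallel, both between nodes 0 and 1) = 1/(1/300 + 1/200) = 120 Ω
R_th = 120 Ω
I_n = V_th/R_th = 6/120 = 0.05 A, and R_n = R_th = 120 Ω

Final answer: I_n = 0.05 A, R_n = 120 Ω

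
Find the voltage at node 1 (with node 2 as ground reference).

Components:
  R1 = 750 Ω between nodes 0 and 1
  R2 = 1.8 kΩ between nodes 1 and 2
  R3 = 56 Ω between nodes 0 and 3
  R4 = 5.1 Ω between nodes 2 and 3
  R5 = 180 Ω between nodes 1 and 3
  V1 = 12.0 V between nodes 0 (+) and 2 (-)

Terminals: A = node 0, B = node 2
Nodal analysis, taking node 2 as the 0 V reference.
Source V1 fixes V_0 = 12 V.
KCL at each unknown node (sum of currents leaving = 0; resistances in Ω):
  Node 1: (V_1 - 12)/750 + (V_1 - 0)/1800 + (V_1 - V_3)/180 = 0
  Node 3: (V_3 - 12)/56 + (V_3 - 0)/5.1 + (V_3 - V_1)/180 = 0
Collecting terms (coefficients in siemens):
  0.007444·V_1 - 0.005556·V_3 = 0.016
  0.2195·V_3 - 0.005556·V_1 = 0.2143
Determinant D = (0.007444)(0.2195) - (-0.005556)(-0.005556) = 0.001603
V_1 = [(0.016)(0.2195) - (-0.005556)(0.2143)]/D = 2.933 V
V_3 = [(0.007444)(0.2143) - (0.016)(-0.005556)]/D = 1.051 V
The requested potential is V_1 = 2.933 V.

Final answer: V_1 = 2.933 V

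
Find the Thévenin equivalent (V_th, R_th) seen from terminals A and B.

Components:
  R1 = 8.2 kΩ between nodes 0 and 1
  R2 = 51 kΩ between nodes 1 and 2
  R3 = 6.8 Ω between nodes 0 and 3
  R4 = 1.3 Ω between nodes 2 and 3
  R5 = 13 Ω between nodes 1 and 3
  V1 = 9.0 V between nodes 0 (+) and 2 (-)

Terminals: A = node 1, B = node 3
Step 1 — V_th is the open-circuit voltage V_A - V_B (nothing connected across the terminals).
Nodal analysis, taking node 2 as the 0 V reference.
Source V1 fixes V_0 = 9 V.
KCL at each unknown node (sum of currents leaving = 0; resistances in Ω):
  Node 1: (V_1 - 9)/8200 + (V_1 - 0)/51000 + (V_1 - V_3)/13 = 0
  Node 3: (V_3 - 9)/6.8 + (V_3 - 0)/1.3 + (V_3 - V_1)/13 = 0
Collecting terms (coefficients in siemens):
  0.07706·V_1 - 0.07692·V_3 = 0.001098
  0.9932·V_3 - 0.07692·V_1 = 1.324
Determinant D = (0.07706)(0.9932) - (-0.07692)(-0.07692) = 0.07062
V_1 = [(0.001098)(0.9932) - (-0.07692)(1.324)]/D = 1.457 V
V_3 = [(0.07706)(1.324) - (0.001098)(-0.07692)]/D = 1.445 V
V_th = V_1 - V_3 = 1.457 - 1.445 = 0.01159 V
Step 2 — R_th: zero the source — replace V1 by a short circuit (node 2 merges into node 0) — and find the resistance seen between A (node 1) and B (node 3).
Reduce the network between node 1 (A) and node 3 (B) by series/parallel combination:
  Rp1 = R1 ‖ R2 (parallel, both between nodes 0 and 1) = 1/(1/8200 + 1/51000) = 7064 Ω
  Rp2 = R3 ‖ R4 (parallel, both between nodes 0 and 3) = 1/(1/6.8 + 1/1.3) = 1.091 Ω
  Rs1 = Rp1 + Rp2 (series, joined only at node 0) = 7064 + 1.091 = 7065 Ω
  Rp3 = R5 ‖ Rs1 (parallel, both between nodes 1 and 3) = 1/(1/13 + 1/7065) = 12.98 Ω
R_th = 12.98 Ω

Final answer: V_th = 0.01159 V, R_th = 12.98 Ω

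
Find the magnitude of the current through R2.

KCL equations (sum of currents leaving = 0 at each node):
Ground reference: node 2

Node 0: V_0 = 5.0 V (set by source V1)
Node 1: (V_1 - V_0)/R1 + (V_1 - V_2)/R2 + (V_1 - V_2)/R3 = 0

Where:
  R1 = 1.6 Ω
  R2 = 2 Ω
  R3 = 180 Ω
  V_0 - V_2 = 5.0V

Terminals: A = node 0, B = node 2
Nodal analysis, taking node 2 as the 0 V reference.
Source V1 fixes V_0 = 5 V.
KCL at each unknown node (sum of currents leaving = 0; resistances in Ω):
  Node 1: (V_1 - 5)/1.6 + (V_1 - 0)/2 + (V_1 - 0)/180 = 0
Collecting terms: 1.131 × V_1 = 3.125  =>  V_1 = 2.764 V
I_R2 = (V_1 - V_2)/R2 = (2.764 - 0)/2 = 1.382 A
|I_R2| = 1.382 A

Final answer: |I_R2| = 1.382 A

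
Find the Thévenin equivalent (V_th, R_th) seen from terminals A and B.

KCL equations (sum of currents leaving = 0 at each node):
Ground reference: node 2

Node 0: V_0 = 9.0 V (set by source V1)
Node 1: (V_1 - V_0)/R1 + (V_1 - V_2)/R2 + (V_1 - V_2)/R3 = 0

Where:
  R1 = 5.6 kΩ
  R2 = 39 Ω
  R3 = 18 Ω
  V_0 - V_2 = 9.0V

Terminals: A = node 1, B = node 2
Step 1 — V_th is the open-circuit voltage V_A - V_B (nothing connected across the terminals).
Nodal analysis, taking node 2 as the 0 V reference.
Source V1 fixes V_0 = 9 V.
KCL at each unknown node (sum of currents leaving = 0; resistances in Ω):
  Node 1: (V_1 - 9)/5600 + (V_1 - 0)/39 + (V_1 - 0)/18 = 0
Collecting terms: 0.08138 × V_1 = 0.001607  =>  V_1 = 0.01975 V
V_th = V_1 - V_2 = 0.01975 - 0 = 0.01975 V
Step 2 — R_th: zero the source — replace V1 by a short circuit (node 2 merges into node 0) — and find the resistance seen between A (node 1) and B (node 0).
Reduce the network between node 1 (A) and node 0 (B) by series/parallel combination:
  Rp1 = R1 ‖ R2 ‖ R3 (parallel, all between nodes 0 and 1) = 1/(1/5600 + 1/39 + 1/18) = 12.29 Ω
R_th = 12.29 Ω

Final answer: V_th = 0.01975 V, R_th = 12.29 Ω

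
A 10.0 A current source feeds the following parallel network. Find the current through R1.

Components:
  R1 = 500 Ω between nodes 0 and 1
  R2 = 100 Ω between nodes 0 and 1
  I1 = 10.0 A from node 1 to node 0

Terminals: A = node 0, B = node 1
All resistors sit directly between nodes 0 and 1, so they are in parallel and share one voltage V; the full source current 10 A splits among them.
1/R_par = 1/500 + 1/100 = 0.012 S  =>  R_par = 83.33 Ω
V = I × R_par = 10 × 83.33 = 833.3 V
I_R1 = V/R1 = 833.3/500 = 1.667 A

Final answer: 1.667 A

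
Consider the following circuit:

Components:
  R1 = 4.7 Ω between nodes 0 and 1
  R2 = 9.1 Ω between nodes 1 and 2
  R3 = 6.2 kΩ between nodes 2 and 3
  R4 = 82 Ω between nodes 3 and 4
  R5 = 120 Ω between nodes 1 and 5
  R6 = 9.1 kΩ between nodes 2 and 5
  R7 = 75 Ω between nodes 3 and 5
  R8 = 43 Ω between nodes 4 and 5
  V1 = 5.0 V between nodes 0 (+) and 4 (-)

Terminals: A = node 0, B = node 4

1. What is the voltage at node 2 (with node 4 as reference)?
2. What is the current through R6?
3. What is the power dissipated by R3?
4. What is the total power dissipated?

Nodal analysis, taking node 4 as the 0 V reference.
Source V1 fixes V_0 = 5 V.
KCL at each unknown node (sum of currents leaving = 0; resistances in Ω):
  Node 1: (V_1 - 5)/4.7 + (V_1 - V_2)/9.1 + (V_1 - V_5)/120 = 0
  Node 2: (V_2 - V_1)/9.1 + (V_2 - V_3)/6200 + (V_2 - V_5)/9100 = 0
  Node 3: (V_3 - V_2)/6200 + (V_3 - 0)/82 + (V_3 - V_5)/75 = 0
  Node 5: (V_5 - V_1)/120 + (V_5 - V_2)/9100 + (V_5 - V_3)/75 + (V_5 - 0)/43 = 0
Collecting terms (coefficients in siemens):
  0.331·V_1 - 0.1099·V_2 - 0.008333·V_5 = 1.064
  0.1102·V_2 - 0.1099·V_1 - 0.0001613·V_3 - 0.0001099·V_5 = 0
  0.02569·V_3 - 0.0001613·V_2 - 0.01333·V_5 = 0
  0.04503·V_5 - 0.008333·V_1 - 0.0001099·V_2 - 0.01333·V_3 = 0
Solving these 4 simultaneous equations (Gaussian elimination) gives:
  V_1 = 4.847 V, V_2 = 4.837 V, V_3 = 0.5932 V, V_5 = 1.084 V
Part 1:
  Read off the nodal solution: V_2 = 4.837 V
Part 2:
  I_R6 = (V_2 - V_5)/R6 = (4.837 - 1.084)/9100 = 0.0004124 A
  Magnitude: I_R6 = 0.0004124 A
Part 3:
  I_R3 = (V_2 - V_3)/R3 = (4.837 - 0.5932)/6200 = 0.0006846 A
  P_R3 = I_R3² × R3 = (0.0006846)² × 6200 = 0.002905 W
Part 4:
  Power in each resistor, P = (ΔV)²/R:
    P_R1 = (5 - 4.847)²/4.7 = 0.004951 W
    P_R2 = (4.847 - 4.837)²/9.1 = 0.00001095 W
    P_R3 = (4.837 - 0.5932)²/6200 = 0.002905 W
    P_R4 = (0.5932 - 0)²/82 = 0.004292 W
    P_R5 = (4.847 - 1.084)²/120 = 0.118 W
    P_R6 = (4.837 - 1.084)²/9100 = 0.001548 W
    P_R7 = (0.5932 - 1.084)²/75 = 0.003218 W
    P_R8 = (0 - 1.084)²/43 = 0.02735 W
  P_total = P_R1 + P_R2 + P_R3 + P_R4 + P_R5 + P_R6 + P_R7 + P_R8 = 0.1623 W

Final answers:
1. V_2 = 4.837 V
2. I_R6 = 0.0004124 A
3. P_R3 = 0.002905 W
4. P_total = 0.1623 W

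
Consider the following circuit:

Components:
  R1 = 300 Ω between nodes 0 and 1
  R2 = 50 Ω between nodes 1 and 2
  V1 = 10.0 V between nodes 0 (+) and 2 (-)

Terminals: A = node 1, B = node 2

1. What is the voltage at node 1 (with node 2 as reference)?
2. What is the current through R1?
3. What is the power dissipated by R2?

Nodal analysis, taking node 2 as the 0 V reference.
Source V1 fixes V_0 = 10 V.
KCL at each unknown node (sum of currents leaving = 0; resistances in Ω):
  Node 1: (V_1 - 10)/300 + (V_1 - 0)/50 = 0
Collecting terms: 0.02333 × V_1 = 0.03333  =>  V_1 = 1.429 V
Part 1:
  Read off the nodal solution: V_1 = 1.429 V
Part 2:
  I_R1 = (V_0 - V_1)/R1 = (10 - 1.429)/300 = 0.02857 A
  Magnitude: I_R1 = 0.02857 A
Part 3:
  I_R2 = (V_1 - V_2)/R2 = (1.429 - 0)/50 = 0.02857 A
  P_R2 = I_R2² × R2 = (0.02857)² × 50 = 0.04082 W

Final answers:
1. V_1 = 1.429 V
2. I_R1 = 0.02857 A
3. P_R2 = 0.04082 W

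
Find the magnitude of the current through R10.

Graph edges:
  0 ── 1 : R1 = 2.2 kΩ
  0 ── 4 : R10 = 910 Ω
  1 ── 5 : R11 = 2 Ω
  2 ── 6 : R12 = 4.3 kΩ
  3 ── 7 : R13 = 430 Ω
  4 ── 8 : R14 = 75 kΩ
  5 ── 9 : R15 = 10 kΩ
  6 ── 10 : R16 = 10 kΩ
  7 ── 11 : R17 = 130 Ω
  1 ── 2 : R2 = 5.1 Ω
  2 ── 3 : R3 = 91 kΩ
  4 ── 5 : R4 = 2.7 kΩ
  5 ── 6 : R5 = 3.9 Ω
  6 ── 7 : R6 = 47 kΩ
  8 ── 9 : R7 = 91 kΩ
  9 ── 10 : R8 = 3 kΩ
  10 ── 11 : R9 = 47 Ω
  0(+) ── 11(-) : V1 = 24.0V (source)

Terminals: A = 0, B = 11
Nodal analysis, taking node 11 as the 0 V reference.
Source V1 fixes V_0 = 24 V.
KCL at each unknown node (sum of currents leaving = 0; resistances in Ω):
  Node 1: (V_1 - 24)/2200 + (V_1 - V_2)/5.1 + (V_1 - V_5)/2 = 0
  Node 2: (V_2 - V_1)/5.1 + (V_2 - V_3)/91000 + (V_2 - V_6)/4300 = 0
  Node 3: (V_3 - V_2)/91000 + (V_3 - V_7)/430 = 0
  Node 4: (V_4 - V_5)/2700 + (V_4 - 24)/910 + (V_4 - V_8)/75000 = 0
  Node 5: (V_5 - V_4)/2700 + (V_5 - V_6)/3.9 + (V_5 - V_1)/2 + (V_5 - V_9)/10000 = 0
  Node 6: (V_6 - V_5)/3.9 + (V_6 - V_7)/47000 + (V_6 - V_2)/4300 + (V_6 - V_10)/10000 = 0
  Node 7: (V_7 - V_6)/47000 + (V_7 - V_3)/430 + (V_7 - 0)/130 = 0
  Node 8: (V_8 - V_9)/91000 + (V_8 - V_4)/75000 = 0
  Node 9: (V_9 - V_8)/91000 + (V_9 - V_10)/3000 + (V_9 - V_5)/10000 = 0
  Node 10: (V_10 - V_9)/3000 + (V_10 - 0)/47 + (V_10 - V_6)/10000 = 0
Collecting terms (coefficients in siemens):
  0.6965·V_1 - 0.1961·V_2 - 0.5·V_5 = 0.01091
  0.1963·V_2 - 0.1961·V_1 - 0.00001099·V_3 - 0.0002326·V_6 = 0
  0.002337·V_3 - 0.00001099·V_2 - 0.002326·V_7 = 0
  0.001483·V_4 - 0.0003704·V_5 - 0.00001333·V_8 = 0.02637
  0.7569·V_5 - 0.5·V_1 - 0.0003704·V_4 - 0.2564·V_6 - 0.0001·V_9 = 0
  0.2568·V_6 - 0.0002326·V_2 - 0.2564·V_5 - 0.00002128·V_7 - 0.0001·V_10 = 0
  0.01004·V_7 - 0.002326·V_3 - 0.00002128·V_6 = 0
  0.00002432·V_8 - 0.00001333·V_4 - 0.00001099·V_9 = 0
  0.0004443·V_9 - 0.0001·V_5 - 0.00001099·V_8 - 0.0003333·V_10 = 0
  0.02171·V_10 - 0.0001·V_6 - 0.0003333·V_9 = 0
Solving these 10 simultaneous equations (Gaussian elimination) gives:
  V_1 = 18.7 V, V_2 = 18.7 V, V_3 = 0.1655 V, V_4 = 22.59 V
  V_5 = 18.69 V, V_6 = 18.68 V, V_7 = 0.07794 V, V_8 = 14.5 V
  V_9 = 4.684 V, V_10 = 0.158 V
I_R10 = (V_0 - V_4)/R10 = (24 - 22.59)/910 = 0.001551 A
|I_R10| = 0.001551 A

Final answer: |I_R10| = 0.001551 A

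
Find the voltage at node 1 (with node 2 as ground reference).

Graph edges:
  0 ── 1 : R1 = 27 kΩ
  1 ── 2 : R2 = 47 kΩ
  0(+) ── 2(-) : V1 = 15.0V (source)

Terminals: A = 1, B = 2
Nodal analysis, taking node 2 as the 0 V reference.
Source V1 fixes V_0 = 15 V.
KCL at each unknown node (sum of currents leaving = 0; resistances in Ω):
  Node 1: (V_1 - 15)/27000 + (V_1 - 0)/47000 = 0
Collecting terms: 0.00005831 × V_1 = 0.0005556  =>  V_1 = 9.527 V
The requested potential is V_1 = 9.527 V.

Final answer: V_1 = 9.527 V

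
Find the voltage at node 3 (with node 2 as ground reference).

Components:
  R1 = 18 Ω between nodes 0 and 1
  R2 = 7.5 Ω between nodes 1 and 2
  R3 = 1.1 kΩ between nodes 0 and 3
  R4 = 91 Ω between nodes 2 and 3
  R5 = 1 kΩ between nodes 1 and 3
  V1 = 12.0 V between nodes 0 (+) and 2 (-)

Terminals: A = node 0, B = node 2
Nodal analysis, taking node 2 as the 0 V reference.
Source V1 fixes V_0 = 12 V.
KCL at each unknown node (sum of currents leaving = 0; resistances in Ω):
  Node 1: (V_1 - 12)/18 + (V_1 - 0)/7.5 + (V_1 - V_3)/1000 = 0
  Node 3: (V_3 - 12)/1100 + (V_3 - 0)/91 + (V_3 - V_1)/1000 = 0
Collecting terms (coefficients in siemens):
  0.1899·V_1 - 0.001·V_3 = 0.6667
  0.0129·V_3 - 0.001·V_1 = 0.01091
Determinant D = (0.1899)(0.0129) - (-0.001)(-0.001) = 0.002448
V_1 = [(0.6667)(0.0129) - (-0.001)(0.01091)]/D = 3.517 V
V_3 = [(0.1899)(0.01091) - (0.6667)(-0.001)]/D = 1.118 V
The requested potential is V_3 = 1.118 V.

Final answer: V_3 = 1.118 V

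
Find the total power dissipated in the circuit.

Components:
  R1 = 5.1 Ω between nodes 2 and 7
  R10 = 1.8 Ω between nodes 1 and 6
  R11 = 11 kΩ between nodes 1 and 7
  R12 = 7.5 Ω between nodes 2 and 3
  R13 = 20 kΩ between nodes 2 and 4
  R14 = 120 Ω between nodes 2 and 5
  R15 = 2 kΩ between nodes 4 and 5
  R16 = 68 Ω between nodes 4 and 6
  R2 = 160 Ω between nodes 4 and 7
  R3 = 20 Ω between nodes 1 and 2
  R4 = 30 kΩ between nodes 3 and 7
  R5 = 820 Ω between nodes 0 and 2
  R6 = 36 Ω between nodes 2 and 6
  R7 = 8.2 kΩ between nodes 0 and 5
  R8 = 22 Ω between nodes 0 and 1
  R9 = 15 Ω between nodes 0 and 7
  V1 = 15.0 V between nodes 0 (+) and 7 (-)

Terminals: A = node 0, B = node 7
Nodal analysis, taking node 7 as the 0 V reference.
Source V1 fixes V_0 = 15 V.
KCL at each unknown node (sum of currents leaving = 0; resistances in Ω):
  Node 1: (V_1 - V_2)/20 + (V_1 - 15)/22 + (V_1 - V_6)/1.8 + (V_1 - 0)/11000 = 0
  Node 2: (V_2 - 0)/5.1 + (V_2 - V_1)/20 + (V_2 - 15)/820 + (V_2 - V_6)/36 + (V_2 - V_3)/7.5 + (V_2 - V_4)/20000 + (V_2 - V_5)/120 = 0
  Node 3: (V_3 - 0)/30000 + (V_3 - V_2)/7.5 = 0
  Node 4: (V_4 - 0)/160 + (V_4 - V_2)/20000 + (V_4 - V_5)/2000 + (V_4 - V_6)/68 = 0
  Node 5: (V_5 - 15)/8200 + (V_5 - V_2)/120 + (V_5 - V_4)/2000 = 0
  Node 6: (V_6 - V_2)/36 + (V_6 - V_1)/1.8 + (V_6 - V_4)/68 = 0
Collecting terms (coefficients in siemens):
  0.6511·V_1 - 0.05·V_2 - 0.5556·V_6 = 0.6818
  0.4168·V_2 - 0.05·V_1 - 0.1333·V_3 - 0.00005·V_4 - 0.008333·V_5 - 0.02778·V_6 = 0.01829
  0.1334·V_3 - 0.1333·V_2 = 0
  0.02151·V_4 - 0.00005·V_2 - 0.0005·V_5 - 0.01471·V_6 = 0
  0.008955·V_5 - 0.008333·V_2 - 0.0005·V_4 = 0.001829
  0.598·V_6 - 0.5556·V_1 - 0.02778·V_2 - 0.01471·V_4 = 0
Solving these 6 simultaneous equations (Gaussian elimination) gives:
  V_1 = 6.56 V, V_2 = 1.904 V, V_3 = 1.903 V, V_4 = 4.357 V
  V_5 = 2.219 V, V_6 = 6.289 V
Power in each resistor, P = (ΔV)²/R:
  P_R1 = (1.904 - 0)²/5.1 = 0.7106 W
  P_R2 = (4.357 - 0)²/160 = 0.1186 W
  P_R3 = (6.56 - 1.904)²/20 = 1.084 W
  P_R4 = (1.903 - 0)²/30000 = 0.0001207 W
  P_R5 = (15 - 1.904)²/820 = 0.2092 W
  P_R6 = (1.904 - 6.289)²/36 = 0.5343 W
  P_R7 = (15 - 2.219)²/8200 = 0.01992 W
  P_R8 = (15 - 6.56)²/22 = 3.238 W
  P_R9 = (15 - 0)²/15 = 15 W
  P_R10 = (6.56 - 6.289)²/1.8 = 0.04063 W
  P_R11 = (6.56 - 0)²/11000 = 0.003912 W
  P_R12 = (1.904 - 1.903)²/7.5 = 0.00000003019 W
  P_R13 = (1.904 - 4.357)²/20000 = 0.0003009 W
  P_R14 = (1.904 - 2.219)²/120 = 0.0008285 W
  P_R15 = (4.357 - 2.219)²/2000 = 0.002285 W
  P_R16 = (4.357 - 6.289)²/68 = 0.05493 W
P_total = P_R1 + P_R2 + P_R3 + P_R4 + P_R5 + P_R6 + P_R7 + P_R8 + P_R9 + P_R10 + P_R11 + P_R12 + P_R13 + P_R14 + P_R15 + P_R16 = 21.02 W

Final answer: 21.02 W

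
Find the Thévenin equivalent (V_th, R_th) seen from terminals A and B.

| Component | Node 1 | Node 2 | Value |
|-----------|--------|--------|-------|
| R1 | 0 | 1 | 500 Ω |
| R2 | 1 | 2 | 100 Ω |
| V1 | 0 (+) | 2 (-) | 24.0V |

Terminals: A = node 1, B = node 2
Step 1 — V_th is the open-circuit voltage V_A - V_B (nothing connected across the terminals).
Nodal analysis, taking node 2 as the 0 V reference.
Source V1 fixes V_0 = 24 V.
KCL at each unknown node (sum of currents leaving = 0; resistances in Ω):
  Node 1: (V_1 - 24)/500 + (V_1 - 0)/100 = 0
Collecting terms: 0.012 × V_1 = 0.048  =>  V_1 = 4 V
V_th = V_1 - V_2 = 4 - 0 = 4 V
Step 2 — R_th: zero the source — replace V1 by a short circuit (node 2 merges into node 0) — and find the resistance seen between A (node 1) and B (node 0).
Reduce the network between node 1 (A) and node 0 (B) by series/parallel combination:
  Rp1 = R1 ‖ R2 (parallel, both between nodes 0 and 1) = 1/(1/500 + 1/100) = 83.33 Ω
R_th = 83.33 Ω

Final answer: V_th = 4 V, R_th = 83.33 Ω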